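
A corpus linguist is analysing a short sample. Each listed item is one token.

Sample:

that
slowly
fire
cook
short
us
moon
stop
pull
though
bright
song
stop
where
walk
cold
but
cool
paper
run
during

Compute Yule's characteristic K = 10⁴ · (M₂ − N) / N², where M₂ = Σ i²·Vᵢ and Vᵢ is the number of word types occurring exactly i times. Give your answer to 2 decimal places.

45.35

Frequencies: stop:2, that:1, slowly:1, fire:1, cook:1, short:1, us:1, moon:1, pull:1, though:1, bright:1, song:1, where:1, walk:1, cold:1, but:1, cool:1, paper:1, run:1, during:1
N = 21. Frequency spectrum: V_1=19, V_2=1
M₂ = 1²·19 + 2²·1 = 23
K = 10000 × (23 − 21) / 21² = 45.35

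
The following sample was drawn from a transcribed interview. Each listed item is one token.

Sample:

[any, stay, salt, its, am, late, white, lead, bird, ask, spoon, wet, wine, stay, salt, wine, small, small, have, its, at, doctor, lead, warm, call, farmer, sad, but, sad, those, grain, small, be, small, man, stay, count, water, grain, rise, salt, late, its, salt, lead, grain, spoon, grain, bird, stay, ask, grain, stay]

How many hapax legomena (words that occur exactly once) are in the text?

17

Frequencies: stay:5, grain:5, salt:4, small:4, its:3, lead:3, late:2, bird:2, ask:2, spoon:2, wine:2, sad:2, any:1, am:1, white:1, wet:1, have:1, at:1, doctor:1, warm:1, … (9 more, each freq 1)
Hapax (freq=1): am, any, at, be, but, call, count, doctor, farmer, have, man, rise, those, warm, water, wet, white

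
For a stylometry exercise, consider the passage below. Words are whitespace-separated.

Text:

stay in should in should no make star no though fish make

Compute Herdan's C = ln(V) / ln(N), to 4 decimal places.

0.8368

N = 12, V = 8.
ln(V) = 2.079442, ln(N) = 2.484907
C = 2.079442 / 2.484907 = 0.8368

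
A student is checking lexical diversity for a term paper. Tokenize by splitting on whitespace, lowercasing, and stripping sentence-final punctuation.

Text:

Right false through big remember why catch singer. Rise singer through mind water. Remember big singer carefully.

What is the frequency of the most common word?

3

Frequencies: singer:3, through:2, big:2, remember:2, right:1, false:1, why:1, catch:1, rise:1, mind:1, water:1, carefully:1
Most common: 'singer' with frequency 3.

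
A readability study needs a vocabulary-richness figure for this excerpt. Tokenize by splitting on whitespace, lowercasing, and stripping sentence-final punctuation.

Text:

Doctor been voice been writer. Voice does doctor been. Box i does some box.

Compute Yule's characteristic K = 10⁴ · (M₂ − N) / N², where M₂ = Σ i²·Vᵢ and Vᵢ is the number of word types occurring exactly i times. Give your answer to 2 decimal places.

714.29

Frequencies: been:3, doctor:2, voice:2, does:2, box:2, writer:1, i:1, some:1
N = 14. Frequency spectrum: V_1=3, V_2=4, V_3=1
M₂ = 1²·3 + 2²·4 + 3²·1 = 28
K = 10000 × (28 − 14) / 14² = 714.29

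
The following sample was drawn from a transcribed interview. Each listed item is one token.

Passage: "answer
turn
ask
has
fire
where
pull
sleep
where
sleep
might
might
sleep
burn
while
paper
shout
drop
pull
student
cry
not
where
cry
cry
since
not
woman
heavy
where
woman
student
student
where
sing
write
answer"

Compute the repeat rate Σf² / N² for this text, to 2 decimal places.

Frequencies: where:5, sleep:3, student:3, cry:3, answer:2, pull:2, might:2, not:2, woman:2, turn:1, ask:1, has:1, fire:1, burn:1, while:1, paper:1, shout:1, drop:1, since:1, heavy:1, … (2 more, each freq 1)
Σf² = 85; N² = 1369
Repeat rate = 85 / 1369 = 0.06

0.06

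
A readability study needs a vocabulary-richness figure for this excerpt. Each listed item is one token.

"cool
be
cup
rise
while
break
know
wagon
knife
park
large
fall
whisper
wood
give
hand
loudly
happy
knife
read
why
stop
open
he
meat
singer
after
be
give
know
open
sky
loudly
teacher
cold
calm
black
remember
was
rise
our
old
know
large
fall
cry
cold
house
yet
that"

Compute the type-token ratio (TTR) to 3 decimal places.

0.780

N = 50 tokens, V = 39 types.
TTR = V / N = 39 / 50 = 0.780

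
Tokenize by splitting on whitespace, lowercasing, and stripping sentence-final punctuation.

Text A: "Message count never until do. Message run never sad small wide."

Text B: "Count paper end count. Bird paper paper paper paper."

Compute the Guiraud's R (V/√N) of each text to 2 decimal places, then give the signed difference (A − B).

A: V=9, N=11, R=2.71
B: V=4, N=9, R=1.33
Difference = 2.71 − 1.33 = 1.38

1.38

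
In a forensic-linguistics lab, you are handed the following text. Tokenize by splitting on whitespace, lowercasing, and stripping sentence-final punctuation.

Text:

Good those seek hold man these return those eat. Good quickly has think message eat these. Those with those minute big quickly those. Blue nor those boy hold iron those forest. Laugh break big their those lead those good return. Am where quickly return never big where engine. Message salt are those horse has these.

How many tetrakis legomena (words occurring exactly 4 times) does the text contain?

Frequencies: those:10, good:3, these:3, return:3, quickly:3, big:3, hold:2, eat:2, has:2, message:2, where:2, seek:1, man:1, think:1, with:1, minute:1, blue:1, nor:1, boy:1, iron:1, … (11 more, each freq 1)
Words with frequency 4: (none)

0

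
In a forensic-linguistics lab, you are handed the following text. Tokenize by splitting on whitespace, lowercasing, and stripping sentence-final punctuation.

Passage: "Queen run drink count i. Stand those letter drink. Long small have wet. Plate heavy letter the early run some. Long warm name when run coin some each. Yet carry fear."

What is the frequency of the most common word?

3

Frequencies: run:3, drink:2, letter:2, long:2, some:2, queen:1, count:1, i:1, stand:1, those:1, small:1, have:1, wet:1, plate:1, heavy:1, the:1, early:1, warm:1, name:1, when:1, … (5 more, each freq 1)
Most common: 'run' with frequency 3.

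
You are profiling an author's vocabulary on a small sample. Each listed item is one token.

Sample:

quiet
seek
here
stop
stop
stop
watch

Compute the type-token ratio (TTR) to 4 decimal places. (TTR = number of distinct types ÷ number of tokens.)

N = 7 tokens, V = 5 types.
TTR = V / N = 5 / 7 = 0.7143

0.7143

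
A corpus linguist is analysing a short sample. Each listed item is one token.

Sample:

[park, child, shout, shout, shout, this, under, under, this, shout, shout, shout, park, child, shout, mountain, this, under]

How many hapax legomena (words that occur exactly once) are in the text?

Frequencies: shout:7, this:3, under:3, park:2, child:2, mountain:1
Hapax (freq=1): mountain

1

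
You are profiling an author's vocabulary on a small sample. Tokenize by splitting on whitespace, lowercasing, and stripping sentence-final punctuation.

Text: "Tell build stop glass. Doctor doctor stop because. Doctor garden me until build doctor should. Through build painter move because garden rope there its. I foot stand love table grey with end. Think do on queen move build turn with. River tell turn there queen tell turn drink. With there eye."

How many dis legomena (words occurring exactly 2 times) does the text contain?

5

Frequencies: build:4, doctor:4, tell:3, there:3, with:3, turn:3, stop:2, because:2, garden:2, move:2, queen:2, glass:1, me:1, until:1, should:1, through:1, painter:1, rope:1, its:1, i:1, … (12 more, each freq 1)
Words with frequency 2: because, garden, move, queen, stop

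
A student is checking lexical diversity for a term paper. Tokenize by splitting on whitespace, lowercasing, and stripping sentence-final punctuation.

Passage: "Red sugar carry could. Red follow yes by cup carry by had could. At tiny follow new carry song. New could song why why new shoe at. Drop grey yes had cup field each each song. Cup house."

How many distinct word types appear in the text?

20

Distinct types: {at, by, carry, could, cup, drop, each, field, follow, grey, had, house, new, red, shoe, song, sugar, tiny, why, yes}
V = 20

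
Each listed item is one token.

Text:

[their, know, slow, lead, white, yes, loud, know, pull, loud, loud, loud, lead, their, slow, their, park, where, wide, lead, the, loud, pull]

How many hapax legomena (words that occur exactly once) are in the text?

Frequencies: loud:5, their:3, lead:3, know:2, slow:2, pull:2, white:1, yes:1, park:1, where:1, wide:1, the:1
Hapax (freq=1): park, the, where, white, wide, yes

6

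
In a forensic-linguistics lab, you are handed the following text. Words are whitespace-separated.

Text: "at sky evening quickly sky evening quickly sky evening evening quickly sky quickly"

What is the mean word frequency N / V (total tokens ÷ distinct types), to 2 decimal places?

3.25

N = 13 tokens, V = 4 types.
Mean frequency = N / V = 13 / 4 = 3.25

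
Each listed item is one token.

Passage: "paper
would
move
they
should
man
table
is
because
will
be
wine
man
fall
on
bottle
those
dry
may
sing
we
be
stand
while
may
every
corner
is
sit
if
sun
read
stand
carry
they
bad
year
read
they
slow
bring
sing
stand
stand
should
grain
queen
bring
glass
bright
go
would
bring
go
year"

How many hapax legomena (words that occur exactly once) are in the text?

25

Frequencies: stand:4, they:3, bring:3, would:2, should:2, man:2, is:2, be:2, may:2, sing:2, read:2, year:2, go:2, paper:1, move:1, table:1, because:1, will:1, wine:1, fall:1, … (18 more, each freq 1)
Hapax (freq=1): bad, because, bottle, bright, carry, corner, dry, every, fall, glass, grain, if, move, on, paper, queen, sit, slow, sun, table, those, we, while, will, wine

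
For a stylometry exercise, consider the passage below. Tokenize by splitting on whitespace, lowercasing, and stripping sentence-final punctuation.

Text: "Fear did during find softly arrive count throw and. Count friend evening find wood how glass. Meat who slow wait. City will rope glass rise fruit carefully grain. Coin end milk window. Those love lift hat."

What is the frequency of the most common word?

Frequencies: find:2, count:2, glass:2, fear:1, did:1, during:1, softly:1, arrive:1, throw:1, and:1, friend:1, evening:1, wood:1, how:1, meat:1, who:1, slow:1, wait:1, city:1, will:1, … (13 more, each freq 1)
Most common: 'find' with frequency 2.

2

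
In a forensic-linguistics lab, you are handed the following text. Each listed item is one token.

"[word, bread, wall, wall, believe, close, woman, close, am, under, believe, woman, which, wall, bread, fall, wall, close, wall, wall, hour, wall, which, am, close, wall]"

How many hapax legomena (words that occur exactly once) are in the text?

Frequencies: wall:8, close:4, bread:2, believe:2, woman:2, am:2, which:2, word:1, under:1, fall:1, hour:1
Hapax (freq=1): fall, hour, under, word

4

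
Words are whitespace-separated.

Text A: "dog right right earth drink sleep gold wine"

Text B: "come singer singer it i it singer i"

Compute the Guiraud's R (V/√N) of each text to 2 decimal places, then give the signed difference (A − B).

1.06

A: V=7, N=8, R=2.47
B: V=4, N=8, R=1.41
Difference = 2.47 − 1.41 = 1.06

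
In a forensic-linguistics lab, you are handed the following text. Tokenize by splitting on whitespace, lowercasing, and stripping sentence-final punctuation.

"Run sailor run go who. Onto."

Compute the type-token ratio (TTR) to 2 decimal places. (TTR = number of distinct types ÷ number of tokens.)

N = 6 tokens, V = 5 types.
TTR = V / N = 5 / 6 = 0.83

0.83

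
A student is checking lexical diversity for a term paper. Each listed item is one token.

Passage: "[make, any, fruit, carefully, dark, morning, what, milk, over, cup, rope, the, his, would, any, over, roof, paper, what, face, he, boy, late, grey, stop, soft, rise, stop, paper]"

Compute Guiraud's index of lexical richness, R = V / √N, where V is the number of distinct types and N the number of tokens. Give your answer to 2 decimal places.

4.46

N = 29, V = 24.
√N = 5.385165
R = 24 / 5.385165 = 4.46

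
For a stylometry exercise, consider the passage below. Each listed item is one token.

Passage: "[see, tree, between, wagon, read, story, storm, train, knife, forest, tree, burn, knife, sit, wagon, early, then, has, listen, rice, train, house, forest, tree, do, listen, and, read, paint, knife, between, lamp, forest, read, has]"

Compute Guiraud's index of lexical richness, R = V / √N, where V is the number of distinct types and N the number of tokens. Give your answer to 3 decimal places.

N = 35, V = 22.
√N = 5.916080
R = 22 / 5.916080 = 3.719

3.719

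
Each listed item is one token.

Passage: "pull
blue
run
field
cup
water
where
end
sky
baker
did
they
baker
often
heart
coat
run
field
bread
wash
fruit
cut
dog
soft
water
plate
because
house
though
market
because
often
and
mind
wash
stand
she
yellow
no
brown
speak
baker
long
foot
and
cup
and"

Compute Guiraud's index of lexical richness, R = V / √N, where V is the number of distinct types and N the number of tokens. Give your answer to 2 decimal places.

N = 47, V = 36.
√N = 6.855655
R = 36 / 6.855655 = 5.25

5.25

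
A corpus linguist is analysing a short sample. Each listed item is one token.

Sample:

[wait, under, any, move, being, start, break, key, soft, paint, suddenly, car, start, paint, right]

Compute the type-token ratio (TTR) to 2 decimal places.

N = 15 tokens, V = 13 types.
TTR = V / N = 13 / 15 = 0.87

0.87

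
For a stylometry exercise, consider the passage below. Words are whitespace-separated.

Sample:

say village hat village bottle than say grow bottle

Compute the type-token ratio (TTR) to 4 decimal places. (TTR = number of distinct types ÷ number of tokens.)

N = 9 tokens, V = 6 types.
TTR = V / N = 6 / 9 = 0.6667

0.6667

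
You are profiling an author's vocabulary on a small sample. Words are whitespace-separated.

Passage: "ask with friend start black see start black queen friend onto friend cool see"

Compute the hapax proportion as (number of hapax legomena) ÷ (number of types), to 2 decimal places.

0.56

Frequencies: friend:3, start:2, black:2, see:2, ask:1, with:1, queen:1, onto:1, cool:1
Hapax count = 5; type count = 9.
Ratio = 5 / 9 = 0.56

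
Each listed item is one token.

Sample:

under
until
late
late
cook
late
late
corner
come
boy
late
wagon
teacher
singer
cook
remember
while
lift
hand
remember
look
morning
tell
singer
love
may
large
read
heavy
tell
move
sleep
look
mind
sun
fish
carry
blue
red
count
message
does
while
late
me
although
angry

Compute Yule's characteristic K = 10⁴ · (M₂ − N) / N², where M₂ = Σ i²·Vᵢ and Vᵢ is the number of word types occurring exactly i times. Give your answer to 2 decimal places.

190.13

Frequencies: late:6, cook:2, singer:2, remember:2, while:2, look:2, tell:2, under:1, until:1, corner:1, come:1, boy:1, wagon:1, teacher:1, lift:1, hand:1, morning:1, love:1, may:1, large:1, … (16 more, each freq 1)
N = 47. Frequency spectrum: V_1=29, V_2=6, V_6=1
M₂ = 1²·29 + 2²·6 + 6²·1 = 89
K = 10000 × (89 − 47) / 47² = 190.13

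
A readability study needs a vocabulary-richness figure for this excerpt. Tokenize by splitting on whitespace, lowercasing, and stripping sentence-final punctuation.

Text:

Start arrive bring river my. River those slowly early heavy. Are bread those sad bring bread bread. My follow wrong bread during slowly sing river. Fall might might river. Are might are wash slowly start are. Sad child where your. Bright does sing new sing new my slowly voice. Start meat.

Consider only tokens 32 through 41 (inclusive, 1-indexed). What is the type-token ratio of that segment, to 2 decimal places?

0.90

Segment tokens 32–41: are, wash, slowly, start, are, sad, child, where, your, bright
Segment N = 10, segment V = 9.
TTR = 9 / 10 = 0.90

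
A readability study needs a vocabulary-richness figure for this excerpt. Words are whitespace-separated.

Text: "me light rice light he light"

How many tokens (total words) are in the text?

Tokens: me, light, rice, light, he, light
N = 6

6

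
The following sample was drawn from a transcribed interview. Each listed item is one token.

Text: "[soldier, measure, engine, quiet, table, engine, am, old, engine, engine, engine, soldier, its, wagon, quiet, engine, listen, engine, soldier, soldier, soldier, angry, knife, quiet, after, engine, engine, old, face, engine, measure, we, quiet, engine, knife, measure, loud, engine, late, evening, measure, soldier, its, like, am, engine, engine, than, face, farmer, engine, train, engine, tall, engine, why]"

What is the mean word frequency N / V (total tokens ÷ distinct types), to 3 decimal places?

N = 56 tokens, V = 24 types.
Mean frequency = N / V = 56 / 24 = 2.333

2.333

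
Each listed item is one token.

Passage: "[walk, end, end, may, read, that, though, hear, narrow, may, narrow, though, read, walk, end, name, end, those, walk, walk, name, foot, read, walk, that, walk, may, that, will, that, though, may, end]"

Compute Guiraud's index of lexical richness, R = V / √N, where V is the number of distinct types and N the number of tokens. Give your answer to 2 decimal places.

2.09

N = 33, V = 12.
√N = 5.744563
R = 12 / 5.744563 = 2.09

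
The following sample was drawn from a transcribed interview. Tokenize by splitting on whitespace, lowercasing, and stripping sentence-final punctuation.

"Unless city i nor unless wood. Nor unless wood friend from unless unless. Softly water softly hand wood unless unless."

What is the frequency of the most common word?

7

Frequencies: unless:7, wood:3, nor:2, softly:2, city:1, i:1, friend:1, from:1, water:1, hand:1
Most common: 'unless' with frequency 7.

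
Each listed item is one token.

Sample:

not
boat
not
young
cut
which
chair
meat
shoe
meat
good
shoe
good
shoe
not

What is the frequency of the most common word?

Frequencies: not:3, shoe:3, meat:2, good:2, boat:1, young:1, cut:1, which:1, chair:1
Most common: 'not' with frequency 3.

3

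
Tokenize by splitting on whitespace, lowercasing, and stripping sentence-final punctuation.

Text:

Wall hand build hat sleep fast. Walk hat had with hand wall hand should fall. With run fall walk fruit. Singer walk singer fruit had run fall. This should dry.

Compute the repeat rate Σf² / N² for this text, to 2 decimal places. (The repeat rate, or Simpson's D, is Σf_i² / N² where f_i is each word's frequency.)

0.07

Frequencies: hand:3, walk:3, fall:3, wall:2, hat:2, had:2, with:2, should:2, run:2, fruit:2, singer:2, build:1, sleep:1, fast:1, this:1, dry:1
Σf² = 64; N² = 900
Repeat rate = 64 / 900 = 0.07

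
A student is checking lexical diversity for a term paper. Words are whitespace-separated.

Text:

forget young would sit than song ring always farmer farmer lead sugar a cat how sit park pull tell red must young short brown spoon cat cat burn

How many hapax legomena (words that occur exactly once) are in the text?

Frequencies: cat:3, young:2, sit:2, farmer:2, forget:1, would:1, than:1, song:1, ring:1, always:1, lead:1, sugar:1, a:1, how:1, park:1, pull:1, tell:1, red:1, must:1, short:1, … (3 more, each freq 1)
Hapax (freq=1): a, always, brown, burn, forget, how, lead, must, park, pull, red, ring, short, song, spoon, sugar, tell, than, would

19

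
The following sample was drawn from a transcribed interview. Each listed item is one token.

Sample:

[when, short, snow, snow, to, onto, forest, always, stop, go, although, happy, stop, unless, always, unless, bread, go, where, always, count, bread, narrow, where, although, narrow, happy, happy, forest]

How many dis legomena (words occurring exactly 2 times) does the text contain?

9

Frequencies: always:3, happy:3, snow:2, forest:2, stop:2, go:2, although:2, unless:2, bread:2, where:2, narrow:2, when:1, short:1, to:1, onto:1, count:1
Words with frequency 2: although, bread, forest, go, narrow, snow, stop, unless, where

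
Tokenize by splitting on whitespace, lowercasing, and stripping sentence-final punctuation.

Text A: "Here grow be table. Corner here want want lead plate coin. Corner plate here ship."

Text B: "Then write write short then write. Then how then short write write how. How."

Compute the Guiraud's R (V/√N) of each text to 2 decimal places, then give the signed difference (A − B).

A: V=10, N=15, R=2.58
B: V=4, N=14, R=1.07
Difference = 2.58 − 1.07 = 1.51

1.51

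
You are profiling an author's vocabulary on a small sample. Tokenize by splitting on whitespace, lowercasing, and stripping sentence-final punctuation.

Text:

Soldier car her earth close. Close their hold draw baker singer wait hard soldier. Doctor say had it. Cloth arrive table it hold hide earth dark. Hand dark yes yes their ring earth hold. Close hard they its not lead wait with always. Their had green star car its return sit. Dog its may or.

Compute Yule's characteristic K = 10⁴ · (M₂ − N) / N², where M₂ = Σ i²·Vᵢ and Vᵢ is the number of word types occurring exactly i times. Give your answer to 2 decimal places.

152.07

Frequencies: earth:3, close:3, their:3, hold:3, its:3, soldier:2, car:2, wait:2, hard:2, had:2, it:2, dark:2, yes:2, her:1, draw:1, baker:1, singer:1, doctor:1, say:1, cloth:1, … (17 more, each freq 1)
N = 55. Frequency spectrum: V_1=24, V_2=8, V_3=5
M₂ = 1²·24 + 2²·8 + 3²·5 = 101
K = 10000 × (101 − 55) / 55² = 152.07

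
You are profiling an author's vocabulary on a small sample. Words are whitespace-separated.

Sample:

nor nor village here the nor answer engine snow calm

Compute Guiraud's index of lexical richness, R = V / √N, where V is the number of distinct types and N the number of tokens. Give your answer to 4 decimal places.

N = 10, V = 8.
√N = 3.162278
R = 8 / 3.162278 = 2.5298

2.5298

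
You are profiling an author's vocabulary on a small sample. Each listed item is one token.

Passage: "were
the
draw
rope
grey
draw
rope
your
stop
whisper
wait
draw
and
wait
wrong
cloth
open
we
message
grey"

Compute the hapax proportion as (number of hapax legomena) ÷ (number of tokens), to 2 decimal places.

Frequencies: draw:3, rope:2, grey:2, wait:2, were:1, the:1, your:1, stop:1, whisper:1, and:1, wrong:1, cloth:1, open:1, we:1, message:1
Hapax count = 11; token count = 20.
Ratio = 11 / 20 = 0.55

0.55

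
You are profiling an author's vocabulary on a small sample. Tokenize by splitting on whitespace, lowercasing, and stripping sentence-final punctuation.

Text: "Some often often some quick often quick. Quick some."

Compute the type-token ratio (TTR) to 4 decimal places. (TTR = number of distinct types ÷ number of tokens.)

0.3333

N = 9 tokens, V = 3 types.
TTR = V / N = 3 / 9 = 0.3333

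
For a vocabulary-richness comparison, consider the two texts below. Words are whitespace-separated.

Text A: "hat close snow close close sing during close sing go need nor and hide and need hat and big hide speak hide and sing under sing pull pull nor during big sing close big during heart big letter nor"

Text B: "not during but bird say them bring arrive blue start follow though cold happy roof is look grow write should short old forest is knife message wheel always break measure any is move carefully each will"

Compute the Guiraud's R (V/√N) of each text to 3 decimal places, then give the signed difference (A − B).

-3.105

A: V=16, N=39, R=2.562
B: V=34, N=36, R=5.667
Difference = 2.562 − 5.667 = -3.105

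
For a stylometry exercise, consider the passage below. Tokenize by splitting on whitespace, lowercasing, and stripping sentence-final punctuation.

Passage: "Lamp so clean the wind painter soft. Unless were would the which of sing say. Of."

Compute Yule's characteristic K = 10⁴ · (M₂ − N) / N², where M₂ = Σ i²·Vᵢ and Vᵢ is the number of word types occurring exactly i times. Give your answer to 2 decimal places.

156.25

Frequencies: the:2, of:2, lamp:1, so:1, clean:1, wind:1, painter:1, soft:1, unless:1, were:1, would:1, which:1, sing:1, say:1
N = 16. Frequency spectrum: V_1=12, V_2=2
M₂ = 1²·12 + 2²·2 = 20
K = 10000 × (20 − 16) / 16² = 156.25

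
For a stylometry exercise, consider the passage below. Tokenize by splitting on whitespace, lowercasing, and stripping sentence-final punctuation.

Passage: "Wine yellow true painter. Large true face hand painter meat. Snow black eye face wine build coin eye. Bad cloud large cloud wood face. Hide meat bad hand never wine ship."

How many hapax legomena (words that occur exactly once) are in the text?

9

Frequencies: wine:3, face:3, true:2, painter:2, large:2, hand:2, meat:2, eye:2, bad:2, cloud:2, yellow:1, snow:1, black:1, build:1, coin:1, wood:1, hide:1, never:1, ship:1
Hapax (freq=1): black, build, coin, hide, never, ship, snow, wood, yellow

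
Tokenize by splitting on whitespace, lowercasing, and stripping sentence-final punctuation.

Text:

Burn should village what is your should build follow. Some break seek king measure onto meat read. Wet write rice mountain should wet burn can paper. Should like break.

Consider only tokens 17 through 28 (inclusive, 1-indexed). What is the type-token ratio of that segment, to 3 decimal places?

0.833

Segment tokens 17–28: read, wet, write, rice, mountain, should, wet, burn, can, paper, should, like
Segment N = 12, segment V = 10.
TTR = 10 / 12 = 0.833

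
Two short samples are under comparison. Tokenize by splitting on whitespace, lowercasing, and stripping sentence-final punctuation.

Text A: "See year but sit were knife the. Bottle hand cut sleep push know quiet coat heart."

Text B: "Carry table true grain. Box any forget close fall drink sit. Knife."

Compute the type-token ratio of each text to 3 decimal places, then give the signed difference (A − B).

0.000

TTR(A) = 16/16 = 1.000
TTR(B) = 12/12 = 1.000
Difference = 1.000 − 1.000 = 0.000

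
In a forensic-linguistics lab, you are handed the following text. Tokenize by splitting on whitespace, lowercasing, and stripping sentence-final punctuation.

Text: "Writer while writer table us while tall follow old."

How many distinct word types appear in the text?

Distinct types: {follow, old, table, tall, us, while, writer}
V = 7

7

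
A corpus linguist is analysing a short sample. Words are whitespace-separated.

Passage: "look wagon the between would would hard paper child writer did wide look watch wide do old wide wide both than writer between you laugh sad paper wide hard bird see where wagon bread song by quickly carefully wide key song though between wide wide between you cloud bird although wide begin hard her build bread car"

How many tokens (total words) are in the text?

57

Tokens: look, wagon, the, between, would, would, hard, paper, child, writer, did, wide, look, watch, wide, do, old, wide, wide, both, than, writer, between, you, laugh, sad, paper, wide, hard, bird, see, where, wagon, bread, song, by, quickly, carefully, wide, key, song, though, between, wide, wide, between, you, cloud, bird, although, wide, begin, hard, her, build, bread, car
N = 57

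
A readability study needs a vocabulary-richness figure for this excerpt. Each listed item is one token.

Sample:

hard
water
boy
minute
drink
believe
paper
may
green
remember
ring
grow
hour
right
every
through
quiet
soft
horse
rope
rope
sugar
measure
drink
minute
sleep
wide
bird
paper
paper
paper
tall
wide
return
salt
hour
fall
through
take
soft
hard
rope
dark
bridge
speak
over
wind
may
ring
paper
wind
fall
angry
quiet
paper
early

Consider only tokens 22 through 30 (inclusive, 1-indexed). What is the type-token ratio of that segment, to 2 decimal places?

0.89

Segment tokens 22–30: sugar, measure, drink, minute, sleep, wide, bird, paper, paper
Segment N = 9, segment V = 8.
TTR = 8 / 9 = 0.89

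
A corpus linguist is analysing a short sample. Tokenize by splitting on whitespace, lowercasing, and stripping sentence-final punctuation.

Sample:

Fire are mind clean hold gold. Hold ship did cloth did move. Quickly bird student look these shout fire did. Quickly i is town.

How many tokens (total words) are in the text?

Tokens: fire, are, mind, clean, hold, gold, hold, ship, did, cloth, did, move, quickly, bird, student, look, these, shout, fire, did, quickly, i, is, town
N = 24

24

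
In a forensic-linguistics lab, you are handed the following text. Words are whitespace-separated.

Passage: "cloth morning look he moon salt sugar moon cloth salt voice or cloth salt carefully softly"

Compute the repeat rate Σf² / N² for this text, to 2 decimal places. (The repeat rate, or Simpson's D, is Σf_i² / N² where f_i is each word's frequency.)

0.12

Frequencies: cloth:3, salt:3, moon:2, morning:1, look:1, he:1, sugar:1, voice:1, or:1, carefully:1, softly:1
Σf² = 30; N² = 256
Repeat rate = 30 / 256 = 0.12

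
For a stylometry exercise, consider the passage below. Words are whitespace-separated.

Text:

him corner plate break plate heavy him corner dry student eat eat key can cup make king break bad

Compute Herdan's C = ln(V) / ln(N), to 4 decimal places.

N = 19, V = 14.
ln(V) = 2.639057, ln(N) = 2.944439
C = 2.639057 / 2.944439 = 0.8963

0.8963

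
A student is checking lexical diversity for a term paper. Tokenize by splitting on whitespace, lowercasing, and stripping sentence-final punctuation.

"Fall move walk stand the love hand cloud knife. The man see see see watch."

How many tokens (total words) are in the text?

15

Tokens: fall, move, walk, stand, the, love, hand, cloud, knife, the, man, see, see, see, watch
N = 15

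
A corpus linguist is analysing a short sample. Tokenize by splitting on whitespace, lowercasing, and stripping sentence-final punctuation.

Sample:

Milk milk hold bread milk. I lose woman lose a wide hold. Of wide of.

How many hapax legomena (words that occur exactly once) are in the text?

4

Frequencies: milk:3, hold:2, lose:2, wide:2, of:2, bread:1, i:1, woman:1, a:1
Hapax (freq=1): a, bread, i, woman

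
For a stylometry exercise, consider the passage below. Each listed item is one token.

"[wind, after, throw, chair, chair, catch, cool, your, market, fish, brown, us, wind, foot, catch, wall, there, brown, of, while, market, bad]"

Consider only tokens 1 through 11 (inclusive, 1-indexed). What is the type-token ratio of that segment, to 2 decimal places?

0.91

Segment tokens 1–11: wind, after, throw, chair, chair, catch, cool, your, market, fish, brown
Segment N = 11, segment V = 10.
TTR = 10 / 11 = 0.91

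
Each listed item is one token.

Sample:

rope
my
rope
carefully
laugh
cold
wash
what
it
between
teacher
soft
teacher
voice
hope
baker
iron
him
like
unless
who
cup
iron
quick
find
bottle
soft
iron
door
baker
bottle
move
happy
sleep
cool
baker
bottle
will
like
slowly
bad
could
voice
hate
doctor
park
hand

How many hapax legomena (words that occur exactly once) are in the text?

28

Frequencies: baker:3, iron:3, bottle:3, rope:2, teacher:2, soft:2, voice:2, like:2, my:1, carefully:1, laugh:1, cold:1, wash:1, what:1, it:1, between:1, hope:1, him:1, unless:1, who:1, … (16 more, each freq 1)
Hapax (freq=1): bad, between, carefully, cold, cool, could, cup, doctor, door, find, hand, happy, hate, him, hope, it, laugh, move, my, park, quick, sleep, slowly, unless, wash, what, who, will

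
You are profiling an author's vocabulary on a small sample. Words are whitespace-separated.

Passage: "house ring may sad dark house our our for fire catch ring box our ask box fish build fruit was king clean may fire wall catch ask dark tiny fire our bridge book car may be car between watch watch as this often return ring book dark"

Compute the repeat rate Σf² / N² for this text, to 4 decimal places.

0.0439

Frequencies: our:4, ring:3, may:3, dark:3, fire:3, house:2, catch:2, box:2, ask:2, book:2, car:2, watch:2, sad:1, for:1, fish:1, build:1, fruit:1, was:1, king:1, clean:1, … (9 more, each freq 1)
Σf² = 97; N² = 2209
Repeat rate = 97 / 2209 = 0.0439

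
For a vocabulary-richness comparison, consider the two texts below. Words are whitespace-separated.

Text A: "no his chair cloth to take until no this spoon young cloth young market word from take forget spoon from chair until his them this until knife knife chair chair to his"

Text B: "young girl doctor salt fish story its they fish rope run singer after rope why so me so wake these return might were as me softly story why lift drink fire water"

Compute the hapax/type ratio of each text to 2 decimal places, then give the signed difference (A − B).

A: hapax=4, V=16, ratio=0.25
B: hapax=20, V=26, ratio=0.77
Difference = 0.25 − 0.77 = -0.52

-0.52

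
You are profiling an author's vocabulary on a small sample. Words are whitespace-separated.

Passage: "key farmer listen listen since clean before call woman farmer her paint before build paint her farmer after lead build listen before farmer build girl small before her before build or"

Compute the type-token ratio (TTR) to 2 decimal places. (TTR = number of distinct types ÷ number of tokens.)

N = 31 tokens, V = 16 types.
TTR = V / N = 16 / 31 = 0.52

0.52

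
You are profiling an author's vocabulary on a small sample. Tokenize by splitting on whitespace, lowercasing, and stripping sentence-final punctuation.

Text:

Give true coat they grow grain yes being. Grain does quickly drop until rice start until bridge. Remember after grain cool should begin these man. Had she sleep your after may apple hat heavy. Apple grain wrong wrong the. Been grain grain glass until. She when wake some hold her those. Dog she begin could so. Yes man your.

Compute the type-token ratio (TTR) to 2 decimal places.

0.73

N = 59 tokens, V = 43 types.
TTR = V / N = 43 / 59 = 0.73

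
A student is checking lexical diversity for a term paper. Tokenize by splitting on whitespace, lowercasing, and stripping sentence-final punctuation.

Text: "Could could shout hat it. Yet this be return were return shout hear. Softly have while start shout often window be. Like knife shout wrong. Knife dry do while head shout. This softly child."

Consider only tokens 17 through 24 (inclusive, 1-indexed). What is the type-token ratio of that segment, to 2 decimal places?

Segment tokens 17–24: start, shout, often, window, be, like, knife, shout
Segment N = 8, segment V = 7.
TTR = 7 / 8 = 0.88

0.88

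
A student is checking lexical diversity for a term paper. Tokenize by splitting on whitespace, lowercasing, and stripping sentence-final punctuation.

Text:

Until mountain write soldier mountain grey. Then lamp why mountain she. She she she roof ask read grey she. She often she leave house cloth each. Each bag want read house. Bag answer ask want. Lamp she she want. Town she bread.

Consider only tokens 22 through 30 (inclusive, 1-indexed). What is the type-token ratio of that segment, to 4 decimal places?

0.8889

Segment tokens 22–30: she, leave, house, cloth, each, each, bag, want, read
Segment N = 9, segment V = 8.
TTR = 8 / 9 = 0.8889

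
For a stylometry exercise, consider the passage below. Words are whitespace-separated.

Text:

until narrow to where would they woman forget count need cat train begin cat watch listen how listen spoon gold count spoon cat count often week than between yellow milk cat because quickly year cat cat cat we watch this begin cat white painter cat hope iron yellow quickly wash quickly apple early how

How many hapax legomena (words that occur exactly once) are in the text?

27

Frequencies: cat:9, count:3, quickly:3, begin:2, watch:2, listen:2, how:2, spoon:2, yellow:2, until:1, narrow:1, to:1, where:1, would:1, they:1, woman:1, forget:1, need:1, train:1, gold:1, … (16 more, each freq 1)
Hapax (freq=1): apple, because, between, early, forget, gold, hope, iron, milk, narrow, need, often, painter, than, they, this, to, train, until, wash, we, week, where, white, woman, would, year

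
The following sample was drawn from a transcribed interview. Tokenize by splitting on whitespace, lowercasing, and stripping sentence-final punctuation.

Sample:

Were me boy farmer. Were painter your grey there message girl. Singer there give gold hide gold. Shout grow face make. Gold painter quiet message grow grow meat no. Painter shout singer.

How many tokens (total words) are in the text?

Tokens: were, me, boy, farmer, were, painter, your, grey, there, message, girl, singer, there, give, gold, hide, gold, shout, grow, face, make, gold, painter, quiet, message, grow, grow, meat, no, painter, shout, singer
N = 32

32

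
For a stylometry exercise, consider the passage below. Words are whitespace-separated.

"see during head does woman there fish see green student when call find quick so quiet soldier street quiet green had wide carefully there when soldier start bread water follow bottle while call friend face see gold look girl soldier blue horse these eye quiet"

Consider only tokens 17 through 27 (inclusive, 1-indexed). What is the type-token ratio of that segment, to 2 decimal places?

0.91

Segment tokens 17–27: soldier, street, quiet, green, had, wide, carefully, there, when, soldier, start
Segment N = 11, segment V = 10.
TTR = 10 / 11 = 0.91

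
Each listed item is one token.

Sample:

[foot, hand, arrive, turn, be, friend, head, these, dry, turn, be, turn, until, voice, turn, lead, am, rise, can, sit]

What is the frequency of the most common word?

4

Frequencies: turn:4, be:2, foot:1, hand:1, arrive:1, friend:1, head:1, these:1, dry:1, until:1, voice:1, lead:1, am:1, rise:1, can:1, sit:1
Most common: 'turn' with frequency 4.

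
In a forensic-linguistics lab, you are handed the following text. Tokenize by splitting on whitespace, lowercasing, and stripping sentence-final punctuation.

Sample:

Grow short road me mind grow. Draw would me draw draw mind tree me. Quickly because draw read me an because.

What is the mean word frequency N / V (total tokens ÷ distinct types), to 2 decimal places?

N = 21 tokens, V = 12 types.
Mean frequency = N / V = 21 / 12 = 1.75

1.75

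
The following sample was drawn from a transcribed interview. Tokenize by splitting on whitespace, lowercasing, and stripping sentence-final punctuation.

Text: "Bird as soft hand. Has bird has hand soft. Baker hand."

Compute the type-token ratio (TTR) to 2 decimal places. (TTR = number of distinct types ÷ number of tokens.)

0.55

N = 11 tokens, V = 6 types.
TTR = V / N = 6 / 11 = 0.55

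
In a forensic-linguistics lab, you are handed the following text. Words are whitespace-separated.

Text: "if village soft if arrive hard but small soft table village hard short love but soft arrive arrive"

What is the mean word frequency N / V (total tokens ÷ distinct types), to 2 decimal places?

N = 18 tokens, V = 10 types.
Mean frequency = N / V = 18 / 10 = 1.80

1.80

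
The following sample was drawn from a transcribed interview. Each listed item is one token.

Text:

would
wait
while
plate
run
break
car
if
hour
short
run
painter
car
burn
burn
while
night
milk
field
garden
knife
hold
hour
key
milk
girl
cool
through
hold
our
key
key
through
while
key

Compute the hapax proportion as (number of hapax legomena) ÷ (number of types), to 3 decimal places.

Frequencies: key:4, while:3, run:2, car:2, hour:2, burn:2, milk:2, hold:2, through:2, would:1, wait:1, plate:1, break:1, if:1, short:1, painter:1, night:1, field:1, garden:1, knife:1, … (3 more, each freq 1)
Hapax count = 14; type count = 23.
Ratio = 14 / 23 = 0.609

0.609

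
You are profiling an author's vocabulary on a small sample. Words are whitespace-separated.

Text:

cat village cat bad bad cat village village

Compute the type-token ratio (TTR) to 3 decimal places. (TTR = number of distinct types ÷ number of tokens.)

N = 8 tokens, V = 3 types.
TTR = V / N = 3 / 8 = 0.375

0.375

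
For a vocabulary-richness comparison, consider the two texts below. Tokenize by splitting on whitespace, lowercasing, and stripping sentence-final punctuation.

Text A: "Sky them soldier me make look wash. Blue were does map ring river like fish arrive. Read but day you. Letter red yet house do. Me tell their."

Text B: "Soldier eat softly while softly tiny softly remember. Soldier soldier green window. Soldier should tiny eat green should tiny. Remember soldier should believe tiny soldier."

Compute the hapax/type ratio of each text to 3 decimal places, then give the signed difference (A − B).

0.663

A: hapax=26, V=27, ratio=0.963
B: hapax=3, V=10, ratio=0.300
Difference = 0.963 − 0.300 = 0.663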